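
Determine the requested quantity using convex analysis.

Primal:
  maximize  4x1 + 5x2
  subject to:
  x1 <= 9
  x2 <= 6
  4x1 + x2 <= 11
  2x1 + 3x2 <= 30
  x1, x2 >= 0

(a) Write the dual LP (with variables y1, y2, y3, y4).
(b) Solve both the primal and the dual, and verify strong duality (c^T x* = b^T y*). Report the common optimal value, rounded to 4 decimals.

The standard primal-dual pair for 'max c^T x s.t. A x <= b, x >= 0' is:
  Dual:  min b^T y  s.t.  A^T y >= c,  y >= 0.

So the dual LP is:
  minimize  9y1 + 6y2 + 11y3 + 30y4
  subject to:
    y1 + 4y3 + 2y4 >= 4
    y2 + y3 + 3y4 >= 5
    y1, y2, y3, y4 >= 0

Solving the primal: x* = (1.25, 6).
  primal value c^T x* = 35.
Solving the dual: y* = (0, 4, 1, 0).
  dual value b^T y* = 35.
Strong duality: c^T x* = b^T y*. Confirmed.

35


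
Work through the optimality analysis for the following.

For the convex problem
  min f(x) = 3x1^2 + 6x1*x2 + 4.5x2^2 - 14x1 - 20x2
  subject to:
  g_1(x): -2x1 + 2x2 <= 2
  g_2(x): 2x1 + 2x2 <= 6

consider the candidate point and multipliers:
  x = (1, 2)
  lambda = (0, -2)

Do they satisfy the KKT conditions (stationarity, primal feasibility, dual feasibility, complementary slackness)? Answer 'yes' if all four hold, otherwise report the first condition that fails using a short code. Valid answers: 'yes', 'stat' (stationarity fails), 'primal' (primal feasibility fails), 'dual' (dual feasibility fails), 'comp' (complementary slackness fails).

Gradient of f: grad f(x) = Q x + c = (4, 4)
Constraint values g_i(x) = a_i^T x - b_i:
  g_1((1, 2)) = 0
  g_2((1, 2)) = 0
Stationarity residual: grad f(x) + sum_i lambda_i a_i = (0, 0)
  -> stationarity OK
Primal feasibility (all g_i <= 0): OK
Dual feasibility (all lambda_i >= 0): FAILS
Complementary slackness (lambda_i * g_i(x) = 0 for all i): OK

Verdict: the first failing condition is dual_feasibility -> dual.

dual


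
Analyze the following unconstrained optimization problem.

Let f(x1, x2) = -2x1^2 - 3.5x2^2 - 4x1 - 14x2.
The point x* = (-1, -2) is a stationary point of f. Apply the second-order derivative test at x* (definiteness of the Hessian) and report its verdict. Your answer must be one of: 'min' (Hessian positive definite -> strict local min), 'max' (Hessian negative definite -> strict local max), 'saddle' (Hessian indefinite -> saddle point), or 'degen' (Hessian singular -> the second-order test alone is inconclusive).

Compute the Hessian H = grad^2 f:
  H = [[-4, 0], [0, -7]]
Verify stationarity: grad f(x*) = H x* + g = (0, 0).
Eigenvalues of H: -7, -4.
Both eigenvalues < 0, so H is negative definite -> x* is a strict local max.

max


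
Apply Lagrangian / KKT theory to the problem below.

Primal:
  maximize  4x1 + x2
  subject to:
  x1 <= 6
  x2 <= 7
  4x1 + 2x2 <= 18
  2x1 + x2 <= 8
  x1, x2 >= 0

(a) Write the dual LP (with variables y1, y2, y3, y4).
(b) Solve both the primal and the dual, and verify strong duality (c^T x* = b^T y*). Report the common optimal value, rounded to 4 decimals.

The standard primal-dual pair for 'max c^T x s.t. A x <= b, x >= 0' is:
  Dual:  min b^T y  s.t.  A^T y >= c,  y >= 0.

So the dual LP is:
  minimize  6y1 + 7y2 + 18y3 + 8y4
  subject to:
    y1 + 4y3 + 2y4 >= 4
    y2 + 2y3 + y4 >= 1
    y1, y2, y3, y4 >= 0

Solving the primal: x* = (4, 0).
  primal value c^T x* = 16.
Solving the dual: y* = (0, 0, 0, 2).
  dual value b^T y* = 16.
Strong duality: c^T x* = b^T y*. Confirmed.

16


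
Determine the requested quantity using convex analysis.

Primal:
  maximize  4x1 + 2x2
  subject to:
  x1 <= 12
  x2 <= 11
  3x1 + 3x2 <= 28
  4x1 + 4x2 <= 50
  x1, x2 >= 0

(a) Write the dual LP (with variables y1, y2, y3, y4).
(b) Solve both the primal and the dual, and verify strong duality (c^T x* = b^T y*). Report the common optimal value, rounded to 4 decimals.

The standard primal-dual pair for 'max c^T x s.t. A x <= b, x >= 0' is:
  Dual:  min b^T y  s.t.  A^T y >= c,  y >= 0.

So the dual LP is:
  minimize  12y1 + 11y2 + 28y3 + 50y4
  subject to:
    y1 + 3y3 + 4y4 >= 4
    y2 + 3y3 + 4y4 >= 2
    y1, y2, y3, y4 >= 0

Solving the primal: x* = (9.3333, 0).
  primal value c^T x* = 37.3333.
Solving the dual: y* = (0, 0, 1.3333, 0).
  dual value b^T y* = 37.3333.
Strong duality: c^T x* = b^T y*. Confirmed.

37.3333


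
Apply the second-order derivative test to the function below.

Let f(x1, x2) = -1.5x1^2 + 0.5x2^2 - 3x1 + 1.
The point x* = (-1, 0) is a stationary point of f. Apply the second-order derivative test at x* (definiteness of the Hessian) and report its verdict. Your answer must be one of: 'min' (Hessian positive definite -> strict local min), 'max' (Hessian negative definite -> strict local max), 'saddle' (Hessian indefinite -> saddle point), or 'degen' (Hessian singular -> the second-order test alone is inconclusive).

Compute the Hessian H = grad^2 f:
  H = [[-3, 0], [0, 1]]
Verify stationarity: grad f(x*) = H x* + g = (0, 0).
Eigenvalues of H: -3, 1.
Eigenvalues have mixed signs, so H is indefinite -> x* is a saddle point.

saddle


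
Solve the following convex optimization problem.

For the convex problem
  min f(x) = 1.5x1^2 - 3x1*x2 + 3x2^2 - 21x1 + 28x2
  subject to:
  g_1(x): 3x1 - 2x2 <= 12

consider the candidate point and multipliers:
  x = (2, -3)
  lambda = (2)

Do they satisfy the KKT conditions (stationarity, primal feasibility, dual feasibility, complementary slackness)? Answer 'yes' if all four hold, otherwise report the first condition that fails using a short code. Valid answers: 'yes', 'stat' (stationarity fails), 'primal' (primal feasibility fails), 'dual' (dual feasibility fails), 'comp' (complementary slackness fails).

Gradient of f: grad f(x) = Q x + c = (-6, 4)
Constraint values g_i(x) = a_i^T x - b_i:
  g_1((2, -3)) = 0
Stationarity residual: grad f(x) + sum_i lambda_i a_i = (0, 0)
  -> stationarity OK
Primal feasibility (all g_i <= 0): OK
Dual feasibility (all lambda_i >= 0): OK
Complementary slackness (lambda_i * g_i(x) = 0 for all i): OK

Verdict: yes, KKT holds.

yes


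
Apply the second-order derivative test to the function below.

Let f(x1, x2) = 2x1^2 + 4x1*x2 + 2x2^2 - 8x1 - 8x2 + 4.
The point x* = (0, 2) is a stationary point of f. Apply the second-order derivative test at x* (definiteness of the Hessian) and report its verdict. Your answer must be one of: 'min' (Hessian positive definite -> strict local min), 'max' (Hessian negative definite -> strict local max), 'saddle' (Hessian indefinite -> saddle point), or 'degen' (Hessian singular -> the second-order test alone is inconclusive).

Compute the Hessian H = grad^2 f:
  H = [[4, 4], [4, 4]]
Verify stationarity: grad f(x*) = H x* + g = (0, 0).
Eigenvalues of H: 0, 8.
H has a zero eigenvalue (singular; positive semidefinite but not definite), so H is neither positive definite, negative definite, nor indefinite. The second-order test alone is inconclusive -> degen.
(Indeed, f is constant along the null direction of H through x*, so x* is not a strict local extremum.)

degen


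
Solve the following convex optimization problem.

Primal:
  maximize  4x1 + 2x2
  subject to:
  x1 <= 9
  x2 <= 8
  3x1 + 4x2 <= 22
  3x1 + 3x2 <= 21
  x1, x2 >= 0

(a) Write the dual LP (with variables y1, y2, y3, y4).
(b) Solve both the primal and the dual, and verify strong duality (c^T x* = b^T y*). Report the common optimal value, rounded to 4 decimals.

The standard primal-dual pair for 'max c^T x s.t. A x <= b, x >= 0' is:
  Dual:  min b^T y  s.t.  A^T y >= c,  y >= 0.

So the dual LP is:
  minimize  9y1 + 8y2 + 22y3 + 21y4
  subject to:
    y1 + 3y3 + 3y4 >= 4
    y2 + 4y3 + 3y4 >= 2
    y1, y2, y3, y4 >= 0

Solving the primal: x* = (7, 0).
  primal value c^T x* = 28.
Solving the dual: y* = (0, 0, 0, 1.3333).
  dual value b^T y* = 28.
Strong duality: c^T x* = b^T y*. Confirmed.

28


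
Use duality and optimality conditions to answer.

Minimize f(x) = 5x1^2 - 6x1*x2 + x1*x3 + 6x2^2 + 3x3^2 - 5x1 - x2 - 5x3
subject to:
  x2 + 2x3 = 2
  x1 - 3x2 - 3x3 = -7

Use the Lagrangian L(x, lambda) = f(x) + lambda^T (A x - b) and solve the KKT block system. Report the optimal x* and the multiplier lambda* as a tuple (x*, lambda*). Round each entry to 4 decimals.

Form the Lagrangian:
  L(x, lambda) = (1/2) x^T Q x + c^T x + lambda^T (A x - b)
Stationarity (grad_x L = 0): Q x + c + A^T lambda = 0.
Primal feasibility: A x = b.

This gives the KKT block system:
  [ Q   A^T ] [ x     ]   [-c ]
  [ A    0  ] [ lambda ] = [ b ]

Solving the linear system:
  x*      = (-0.2273, 2.5152, -0.2576)
  lambda* = (37.3182, 22.6212)
  f(x*)   = 41.8106

x* = (-0.2273, 2.5152, -0.2576), lambda* = (37.3182, 22.6212)


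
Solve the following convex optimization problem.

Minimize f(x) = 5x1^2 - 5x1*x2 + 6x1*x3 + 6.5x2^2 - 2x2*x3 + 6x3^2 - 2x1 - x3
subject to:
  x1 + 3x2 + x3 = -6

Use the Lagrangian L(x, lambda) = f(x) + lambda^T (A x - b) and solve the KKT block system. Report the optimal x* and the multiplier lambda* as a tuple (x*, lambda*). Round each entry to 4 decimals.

Form the Lagrangian:
  L(x, lambda) = (1/2) x^T Q x + c^T x + lambda^T (A x - b)
Stationarity (grad_x L = 0): Q x + c + A^T lambda = 0.
Primal feasibility: A x = b.

This gives the KKT block system:
  [ Q   A^T ] [ x     ]   [-c ]
  [ A    0  ] [ lambda ] = [ b ]

Solving the linear system:
  x*      = (-1.0769, -1.6154, -0.0769)
  lambda* = (5.1538)
  f(x*)   = 16.5769

x* = (-1.0769, -1.6154, -0.0769), lambda* = (5.1538)


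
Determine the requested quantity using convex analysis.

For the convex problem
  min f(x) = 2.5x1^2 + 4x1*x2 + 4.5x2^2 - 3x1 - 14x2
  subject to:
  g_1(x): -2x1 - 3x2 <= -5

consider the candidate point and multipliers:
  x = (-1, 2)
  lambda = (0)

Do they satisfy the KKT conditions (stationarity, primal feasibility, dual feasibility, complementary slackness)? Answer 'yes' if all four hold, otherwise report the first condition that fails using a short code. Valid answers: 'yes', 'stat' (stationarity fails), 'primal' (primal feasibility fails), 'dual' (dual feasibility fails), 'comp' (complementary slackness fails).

Gradient of f: grad f(x) = Q x + c = (0, 0)
Constraint values g_i(x) = a_i^T x - b_i:
  g_1((-1, 2)) = 1
Stationarity residual: grad f(x) + sum_i lambda_i a_i = (0, 0)
  -> stationarity OK
Primal feasibility (all g_i <= 0): FAILS
Dual feasibility (all lambda_i >= 0): OK
Complementary slackness (lambda_i * g_i(x) = 0 for all i): OK

Verdict: the first failing condition is primal_feasibility -> primal.

primal


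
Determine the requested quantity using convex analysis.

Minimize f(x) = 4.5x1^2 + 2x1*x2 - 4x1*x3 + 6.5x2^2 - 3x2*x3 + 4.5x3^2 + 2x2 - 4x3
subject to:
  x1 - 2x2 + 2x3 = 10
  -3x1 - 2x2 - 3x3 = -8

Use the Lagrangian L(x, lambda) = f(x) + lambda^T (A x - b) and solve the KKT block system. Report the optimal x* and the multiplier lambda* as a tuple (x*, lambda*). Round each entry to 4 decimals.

Form the Lagrangian:
  L(x, lambda) = (1/2) x^T Q x + c^T x + lambda^T (A x - b)
Stationarity (grad_x L = 0): Q x + c + A^T lambda = 0.
Primal feasibility: A x = b.

This gives the KKT block system:
  [ Q   A^T ] [ x     ]   [-c ]
  [ A    0  ] [ lambda ] = [ b ]

Solving the linear system:
  x*      = (1.7867, -1.936, 2.1706)
  lambda* = (-10.6714, -2.3819)
  f(x*)   = 37.5521

x* = (1.7867, -1.936, 2.1706), lambda* = (-10.6714, -2.3819)


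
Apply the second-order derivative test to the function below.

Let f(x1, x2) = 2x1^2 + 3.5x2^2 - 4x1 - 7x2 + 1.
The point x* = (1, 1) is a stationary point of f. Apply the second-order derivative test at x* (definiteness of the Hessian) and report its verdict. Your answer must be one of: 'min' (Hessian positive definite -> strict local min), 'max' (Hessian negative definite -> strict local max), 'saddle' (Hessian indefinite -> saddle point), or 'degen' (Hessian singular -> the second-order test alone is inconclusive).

Compute the Hessian H = grad^2 f:
  H = [[4, 0], [0, 7]]
Verify stationarity: grad f(x*) = H x* + g = (0, 0).
Eigenvalues of H: 4, 7.
Both eigenvalues > 0, so H is positive definite -> x* is a strict local min.

min


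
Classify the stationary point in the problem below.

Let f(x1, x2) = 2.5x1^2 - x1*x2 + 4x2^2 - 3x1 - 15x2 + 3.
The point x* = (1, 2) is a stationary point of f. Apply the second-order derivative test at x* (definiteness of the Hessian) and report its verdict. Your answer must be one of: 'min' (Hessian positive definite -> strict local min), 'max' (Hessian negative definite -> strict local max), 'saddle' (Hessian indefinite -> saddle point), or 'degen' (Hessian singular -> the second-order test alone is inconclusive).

Compute the Hessian H = grad^2 f:
  H = [[5, -1], [-1, 8]]
Verify stationarity: grad f(x*) = H x* + g = (0, 0).
Eigenvalues of H: 4.6972, 8.3028.
Both eigenvalues > 0, so H is positive definite -> x* is a strict local min.

min


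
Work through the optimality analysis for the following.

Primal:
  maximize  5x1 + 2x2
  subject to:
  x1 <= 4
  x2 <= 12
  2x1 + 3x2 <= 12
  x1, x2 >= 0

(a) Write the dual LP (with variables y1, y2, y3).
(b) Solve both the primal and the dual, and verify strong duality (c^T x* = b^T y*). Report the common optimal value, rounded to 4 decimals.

The standard primal-dual pair for 'max c^T x s.t. A x <= b, x >= 0' is:
  Dual:  min b^T y  s.t.  A^T y >= c,  y >= 0.

So the dual LP is:
  minimize  4y1 + 12y2 + 12y3
  subject to:
    y1 + 2y3 >= 5
    y2 + 3y3 >= 2
    y1, y2, y3 >= 0

Solving the primal: x* = (4, 1.3333).
  primal value c^T x* = 22.6667.
Solving the dual: y* = (3.6667, 0, 0.6667).
  dual value b^T y* = 22.6667.
Strong duality: c^T x* = b^T y*. Confirmed.

22.6667


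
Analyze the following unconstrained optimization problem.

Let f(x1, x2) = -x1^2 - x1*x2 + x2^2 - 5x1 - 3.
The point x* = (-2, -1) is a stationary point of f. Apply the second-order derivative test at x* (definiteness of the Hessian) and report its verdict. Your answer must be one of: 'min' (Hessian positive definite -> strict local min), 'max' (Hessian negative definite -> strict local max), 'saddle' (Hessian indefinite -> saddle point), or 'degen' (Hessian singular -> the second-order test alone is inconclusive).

Compute the Hessian H = grad^2 f:
  H = [[-2, -1], [-1, 2]]
Verify stationarity: grad f(x*) = H x* + g = (0, 0).
Eigenvalues of H: -2.2361, 2.2361.
Eigenvalues have mixed signs, so H is indefinite -> x* is a saddle point.

saddle


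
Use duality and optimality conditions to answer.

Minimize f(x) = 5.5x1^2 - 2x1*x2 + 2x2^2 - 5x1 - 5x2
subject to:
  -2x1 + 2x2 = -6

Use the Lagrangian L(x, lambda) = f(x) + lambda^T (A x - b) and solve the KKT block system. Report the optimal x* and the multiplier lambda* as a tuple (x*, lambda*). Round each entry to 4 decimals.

Form the Lagrangian:
  L(x, lambda) = (1/2) x^T Q x + c^T x + lambda^T (A x - b)
Stationarity (grad_x L = 0): Q x + c + A^T lambda = 0.
Primal feasibility: A x = b.

This gives the KKT block system:
  [ Q   A^T ] [ x     ]   [-c ]
  [ A    0  ] [ lambda ] = [ b ]

Solving the linear system:
  x*      = (1.4545, -1.5455)
  lambda* = (7.0455)
  f(x*)   = 21.3636

x* = (1.4545, -1.5455), lambda* = (7.0455)


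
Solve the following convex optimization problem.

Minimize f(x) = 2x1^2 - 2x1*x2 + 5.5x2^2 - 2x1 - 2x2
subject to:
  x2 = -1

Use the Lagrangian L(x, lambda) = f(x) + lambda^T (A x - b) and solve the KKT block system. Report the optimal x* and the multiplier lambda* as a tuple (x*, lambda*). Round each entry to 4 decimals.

Form the Lagrangian:
  L(x, lambda) = (1/2) x^T Q x + c^T x + lambda^T (A x - b)
Stationarity (grad_x L = 0): Q x + c + A^T lambda = 0.
Primal feasibility: A x = b.

This gives the KKT block system:
  [ Q   A^T ] [ x     ]   [-c ]
  [ A    0  ] [ lambda ] = [ b ]

Solving the linear system:
  x*      = (0, -1)
  lambda* = (13)
  f(x*)   = 7.5

x* = (0, -1), lambda* = (13)


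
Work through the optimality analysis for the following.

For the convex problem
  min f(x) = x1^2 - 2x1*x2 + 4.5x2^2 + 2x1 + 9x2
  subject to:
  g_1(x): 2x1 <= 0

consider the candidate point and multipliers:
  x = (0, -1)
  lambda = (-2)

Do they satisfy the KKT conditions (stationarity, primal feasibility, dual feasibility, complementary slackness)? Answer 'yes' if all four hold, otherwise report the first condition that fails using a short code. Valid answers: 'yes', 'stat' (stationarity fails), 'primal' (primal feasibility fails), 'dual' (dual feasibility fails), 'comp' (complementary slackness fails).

Gradient of f: grad f(x) = Q x + c = (4, 0)
Constraint values g_i(x) = a_i^T x - b_i:
  g_1((0, -1)) = 0
Stationarity residual: grad f(x) + sum_i lambda_i a_i = (0, 0)
  -> stationarity OK
Primal feasibility (all g_i <= 0): OK
Dual feasibility (all lambda_i >= 0): FAILS
Complementary slackness (lambda_i * g_i(x) = 0 for all i): OK

Verdict: the first failing condition is dual_feasibility -> dual.

dual


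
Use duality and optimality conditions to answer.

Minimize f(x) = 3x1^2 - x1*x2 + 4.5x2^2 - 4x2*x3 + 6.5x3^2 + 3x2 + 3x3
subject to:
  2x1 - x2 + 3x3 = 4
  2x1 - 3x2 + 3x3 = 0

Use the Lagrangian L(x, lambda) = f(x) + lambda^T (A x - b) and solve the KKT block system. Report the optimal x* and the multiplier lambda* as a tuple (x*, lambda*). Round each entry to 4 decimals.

Form the Lagrangian:
  L(x, lambda) = (1/2) x^T Q x + c^T x + lambda^T (A x - b)
Stationarity (grad_x L = 0): Q x + c + A^T lambda = 0.
Primal feasibility: A x = b.

This gives the KKT block system:
  [ Q   A^T ] [ x     ]   [-c ]
  [ A    0  ] [ lambda ] = [ b ]

Solving the linear system:
  x*      = (1.3585, 2, 1.0943)
  lambda* = (-12.2453, 9.1698)
  f(x*)   = 29.1321

x* = (1.3585, 2, 1.0943), lambda* = (-12.2453, 9.1698)


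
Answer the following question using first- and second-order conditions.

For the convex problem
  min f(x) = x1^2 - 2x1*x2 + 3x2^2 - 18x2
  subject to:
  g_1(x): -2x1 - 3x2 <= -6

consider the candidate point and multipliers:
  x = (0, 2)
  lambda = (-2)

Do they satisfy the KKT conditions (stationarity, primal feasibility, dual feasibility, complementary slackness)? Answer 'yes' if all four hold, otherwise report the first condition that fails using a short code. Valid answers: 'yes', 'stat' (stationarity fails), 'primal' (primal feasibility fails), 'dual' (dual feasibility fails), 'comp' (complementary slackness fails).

Gradient of f: grad f(x) = Q x + c = (-4, -6)
Constraint values g_i(x) = a_i^T x - b_i:
  g_1((0, 2)) = 0
Stationarity residual: grad f(x) + sum_i lambda_i a_i = (0, 0)
  -> stationarity OK
Primal feasibility (all g_i <= 0): OK
Dual feasibility (all lambda_i >= 0): FAILS
Complementary slackness (lambda_i * g_i(x) = 0 for all i): OK

Verdict: the first failing condition is dual_feasibility -> dual.

dual


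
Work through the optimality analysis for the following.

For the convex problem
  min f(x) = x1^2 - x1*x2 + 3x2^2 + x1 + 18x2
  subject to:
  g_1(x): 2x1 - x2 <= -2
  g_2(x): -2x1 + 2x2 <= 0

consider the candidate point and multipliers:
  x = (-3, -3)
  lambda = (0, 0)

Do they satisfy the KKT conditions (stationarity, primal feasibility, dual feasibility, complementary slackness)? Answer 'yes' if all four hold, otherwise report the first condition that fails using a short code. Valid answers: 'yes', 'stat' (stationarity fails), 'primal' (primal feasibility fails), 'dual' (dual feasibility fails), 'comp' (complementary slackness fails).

Gradient of f: grad f(x) = Q x + c = (-2, 3)
Constraint values g_i(x) = a_i^T x - b_i:
  g_1((-3, -3)) = -1
  g_2((-3, -3)) = 0
Stationarity residual: grad f(x) + sum_i lambda_i a_i = (-2, 3)
  -> stationarity FAILS
Primal feasibility (all g_i <= 0): OK
Dual feasibility (all lambda_i >= 0): OK
Complementary slackness (lambda_i * g_i(x) = 0 for all i): OK

Verdict: the first failing condition is stationarity -> stat.

stat


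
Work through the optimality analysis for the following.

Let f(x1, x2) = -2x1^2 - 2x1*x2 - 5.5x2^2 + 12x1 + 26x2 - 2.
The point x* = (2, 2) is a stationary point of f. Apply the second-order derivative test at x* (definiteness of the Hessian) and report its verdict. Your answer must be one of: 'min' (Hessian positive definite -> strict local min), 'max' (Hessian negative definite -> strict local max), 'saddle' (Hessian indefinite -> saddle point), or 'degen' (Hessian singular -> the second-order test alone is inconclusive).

Compute the Hessian H = grad^2 f:
  H = [[-4, -2], [-2, -11]]
Verify stationarity: grad f(x*) = H x* + g = (0, 0).
Eigenvalues of H: -11.5311, -3.4689.
Both eigenvalues < 0, so H is negative definite -> x* is a strict local max.

max


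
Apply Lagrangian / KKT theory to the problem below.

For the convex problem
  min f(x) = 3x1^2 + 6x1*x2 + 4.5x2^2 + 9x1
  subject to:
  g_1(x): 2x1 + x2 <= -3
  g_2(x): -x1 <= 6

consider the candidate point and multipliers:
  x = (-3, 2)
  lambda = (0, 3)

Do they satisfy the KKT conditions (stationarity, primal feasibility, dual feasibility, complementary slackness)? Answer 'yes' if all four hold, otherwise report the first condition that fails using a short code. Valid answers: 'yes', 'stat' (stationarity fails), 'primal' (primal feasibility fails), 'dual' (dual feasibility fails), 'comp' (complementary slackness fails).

Gradient of f: grad f(x) = Q x + c = (3, 0)
Constraint values g_i(x) = a_i^T x - b_i:
  g_1((-3, 2)) = -1
  g_2((-3, 2)) = -3
Stationarity residual: grad f(x) + sum_i lambda_i a_i = (0, 0)
  -> stationarity OK
Primal feasibility (all g_i <= 0): OK
Dual feasibility (all lambda_i >= 0): OK
Complementary slackness (lambda_i * g_i(x) = 0 for all i): FAILS

Verdict: the first failing condition is complementary_slackness -> comp.

comp


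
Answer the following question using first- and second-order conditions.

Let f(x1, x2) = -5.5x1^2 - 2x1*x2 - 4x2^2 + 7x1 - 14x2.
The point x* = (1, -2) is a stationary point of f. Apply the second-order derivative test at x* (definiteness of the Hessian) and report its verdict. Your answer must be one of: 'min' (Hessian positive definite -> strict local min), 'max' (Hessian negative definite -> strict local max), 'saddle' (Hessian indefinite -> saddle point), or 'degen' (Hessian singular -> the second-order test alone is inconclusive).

Compute the Hessian H = grad^2 f:
  H = [[-11, -2], [-2, -8]]
Verify stationarity: grad f(x*) = H x* + g = (0, 0).
Eigenvalues of H: -12, -7.
Both eigenvalues < 0, so H is negative definite -> x* is a strict local max.

max


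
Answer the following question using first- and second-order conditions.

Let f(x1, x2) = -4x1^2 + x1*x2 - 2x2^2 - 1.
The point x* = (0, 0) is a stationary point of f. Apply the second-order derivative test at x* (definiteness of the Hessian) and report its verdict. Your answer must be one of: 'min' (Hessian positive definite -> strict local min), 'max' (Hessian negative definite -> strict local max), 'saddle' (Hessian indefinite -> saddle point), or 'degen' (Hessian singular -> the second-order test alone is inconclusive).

Compute the Hessian H = grad^2 f:
  H = [[-8, 1], [1, -4]]
Verify stationarity: grad f(x*) = H x* + g = (0, 0).
Eigenvalues of H: -8.2361, -3.7639.
Both eigenvalues < 0, so H is negative definite -> x* is a strict local max.

max


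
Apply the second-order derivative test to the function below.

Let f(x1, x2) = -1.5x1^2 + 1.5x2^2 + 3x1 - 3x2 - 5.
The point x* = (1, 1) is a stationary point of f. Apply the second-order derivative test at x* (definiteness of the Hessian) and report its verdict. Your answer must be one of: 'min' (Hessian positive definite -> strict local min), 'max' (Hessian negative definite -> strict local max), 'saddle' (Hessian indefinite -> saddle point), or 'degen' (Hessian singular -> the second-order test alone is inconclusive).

Compute the Hessian H = grad^2 f:
  H = [[-3, 0], [0, 3]]
Verify stationarity: grad f(x*) = H x* + g = (0, 0).
Eigenvalues of H: -3, 3.
Eigenvalues have mixed signs, so H is indefinite -> x* is a saddle point.

saddle


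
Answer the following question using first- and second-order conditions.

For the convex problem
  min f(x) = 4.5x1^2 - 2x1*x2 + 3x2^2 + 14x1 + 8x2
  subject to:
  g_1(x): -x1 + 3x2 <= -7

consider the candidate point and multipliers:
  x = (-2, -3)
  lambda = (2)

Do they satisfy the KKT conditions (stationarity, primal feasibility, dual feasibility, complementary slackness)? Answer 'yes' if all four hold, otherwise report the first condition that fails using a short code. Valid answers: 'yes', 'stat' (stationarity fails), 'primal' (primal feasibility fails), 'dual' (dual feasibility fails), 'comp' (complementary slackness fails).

Gradient of f: grad f(x) = Q x + c = (2, -6)
Constraint values g_i(x) = a_i^T x - b_i:
  g_1((-2, -3)) = 0
Stationarity residual: grad f(x) + sum_i lambda_i a_i = (0, 0)
  -> stationarity OK
Primal feasibility (all g_i <= 0): OK
Dual feasibility (all lambda_i >= 0): OK
Complementary slackness (lambda_i * g_i(x) = 0 for all i): OK

Verdict: yes, KKT holds.

yes


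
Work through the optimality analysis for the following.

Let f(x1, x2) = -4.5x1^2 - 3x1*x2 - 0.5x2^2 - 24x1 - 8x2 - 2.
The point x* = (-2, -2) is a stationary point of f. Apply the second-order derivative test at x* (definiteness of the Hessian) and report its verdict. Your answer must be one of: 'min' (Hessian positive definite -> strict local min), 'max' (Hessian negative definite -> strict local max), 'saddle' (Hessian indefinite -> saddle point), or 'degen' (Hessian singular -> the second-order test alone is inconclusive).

Compute the Hessian H = grad^2 f:
  H = [[-9, -3], [-3, -1]]
Verify stationarity: grad f(x*) = H x* + g = (0, 0).
Eigenvalues of H: -10, 0.
H has a zero eigenvalue (singular; negative semidefinite but not definite), so H is neither positive definite, negative definite, nor indefinite. The second-order test alone is inconclusive -> degen.
(Indeed, f is constant along the null direction of H through x*, so x* is not a strict local extremum.)

degen


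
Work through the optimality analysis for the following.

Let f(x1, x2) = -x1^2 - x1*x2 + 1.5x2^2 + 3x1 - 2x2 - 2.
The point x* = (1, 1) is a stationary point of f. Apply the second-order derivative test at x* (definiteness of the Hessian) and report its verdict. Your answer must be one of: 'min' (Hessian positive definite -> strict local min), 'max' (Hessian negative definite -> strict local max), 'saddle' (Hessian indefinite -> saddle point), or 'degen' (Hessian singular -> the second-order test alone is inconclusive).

Compute the Hessian H = grad^2 f:
  H = [[-2, -1], [-1, 3]]
Verify stationarity: grad f(x*) = H x* + g = (0, 0).
Eigenvalues of H: -2.1926, 3.1926.
Eigenvalues have mixed signs, so H is indefinite -> x* is a saddle point.

saddle


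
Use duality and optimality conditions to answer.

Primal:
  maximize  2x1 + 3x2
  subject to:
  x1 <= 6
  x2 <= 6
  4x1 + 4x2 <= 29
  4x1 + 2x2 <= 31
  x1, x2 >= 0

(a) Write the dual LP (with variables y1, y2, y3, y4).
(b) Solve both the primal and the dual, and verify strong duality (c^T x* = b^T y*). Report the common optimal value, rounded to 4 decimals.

The standard primal-dual pair for 'max c^T x s.t. A x <= b, x >= 0' is:
  Dual:  min b^T y  s.t.  A^T y >= c,  y >= 0.

So the dual LP is:
  minimize  6y1 + 6y2 + 29y3 + 31y4
  subject to:
    y1 + 4y3 + 4y4 >= 2
    y2 + 4y3 + 2y4 >= 3
    y1, y2, y3, y4 >= 0

Solving the primal: x* = (1.25, 6).
  primal value c^T x* = 20.5.
Solving the dual: y* = (0, 1, 0.5, 0).
  dual value b^T y* = 20.5.
Strong duality: c^T x* = b^T y*. Confirmed.

20.5


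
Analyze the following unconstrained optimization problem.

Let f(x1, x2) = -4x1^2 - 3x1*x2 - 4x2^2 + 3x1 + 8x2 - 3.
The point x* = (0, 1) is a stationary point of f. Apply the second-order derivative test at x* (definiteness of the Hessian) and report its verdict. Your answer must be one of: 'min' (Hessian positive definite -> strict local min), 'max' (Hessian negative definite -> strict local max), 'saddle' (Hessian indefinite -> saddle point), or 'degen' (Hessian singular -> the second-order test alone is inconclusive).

Compute the Hessian H = grad^2 f:
  H = [[-8, -3], [-3, -8]]
Verify stationarity: grad f(x*) = H x* + g = (0, 0).
Eigenvalues of H: -11, -5.
Both eigenvalues < 0, so H is negative definite -> x* is a strict local max.

max


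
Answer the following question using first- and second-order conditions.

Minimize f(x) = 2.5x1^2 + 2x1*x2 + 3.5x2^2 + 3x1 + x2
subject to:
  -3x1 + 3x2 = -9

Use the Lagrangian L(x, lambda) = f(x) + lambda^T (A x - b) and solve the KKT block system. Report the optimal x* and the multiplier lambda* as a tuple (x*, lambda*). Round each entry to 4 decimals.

Form the Lagrangian:
  L(x, lambda) = (1/2) x^T Q x + c^T x + lambda^T (A x - b)
Stationarity (grad_x L = 0): Q x + c + A^T lambda = 0.
Primal feasibility: A x = b.

This gives the KKT block system:
  [ Q   A^T ] [ x     ]   [-c ]
  [ A    0  ] [ lambda ] = [ b ]

Solving the linear system:
  x*      = (1.4375, -1.5625)
  lambda* = (2.3542)
  f(x*)   = 11.9688

x* = (1.4375, -1.5625), lambda* = (2.3542)


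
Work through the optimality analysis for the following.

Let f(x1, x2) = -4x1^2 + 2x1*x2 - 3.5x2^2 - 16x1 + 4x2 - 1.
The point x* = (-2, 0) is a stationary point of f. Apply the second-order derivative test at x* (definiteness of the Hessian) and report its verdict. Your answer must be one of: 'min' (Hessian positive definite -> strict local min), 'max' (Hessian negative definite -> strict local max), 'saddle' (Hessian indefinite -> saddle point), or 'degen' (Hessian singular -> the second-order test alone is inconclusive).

Compute the Hessian H = grad^2 f:
  H = [[-8, 2], [2, -7]]
Verify stationarity: grad f(x*) = H x* + g = (0, 0).
Eigenvalues of H: -9.5616, -5.4384.
Both eigenvalues < 0, so H is negative definite -> x* is a strict local max.

max


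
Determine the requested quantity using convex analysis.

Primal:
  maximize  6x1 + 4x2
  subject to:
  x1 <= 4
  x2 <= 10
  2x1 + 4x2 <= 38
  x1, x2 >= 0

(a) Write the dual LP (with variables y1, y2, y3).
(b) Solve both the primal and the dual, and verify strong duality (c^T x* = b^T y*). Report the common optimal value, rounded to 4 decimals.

The standard primal-dual pair for 'max c^T x s.t. A x <= b, x >= 0' is:
  Dual:  min b^T y  s.t.  A^T y >= c,  y >= 0.

So the dual LP is:
  minimize  4y1 + 10y2 + 38y3
  subject to:
    y1 + 2y3 >= 6
    y2 + 4y3 >= 4
    y1, y2, y3 >= 0

Solving the primal: x* = (4, 7.5).
  primal value c^T x* = 54.
Solving the dual: y* = (4, 0, 1).
  dual value b^T y* = 54.
Strong duality: c^T x* = b^T y*. Confirmed.

54


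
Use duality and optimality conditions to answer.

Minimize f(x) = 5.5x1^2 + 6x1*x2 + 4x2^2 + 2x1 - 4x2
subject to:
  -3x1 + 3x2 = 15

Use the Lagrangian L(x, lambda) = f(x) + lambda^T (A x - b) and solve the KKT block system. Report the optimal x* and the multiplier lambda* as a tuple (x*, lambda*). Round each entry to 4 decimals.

Form the Lagrangian:
  L(x, lambda) = (1/2) x^T Q x + c^T x + lambda^T (A x - b)
Stationarity (grad_x L = 0): Q x + c + A^T lambda = 0.
Primal feasibility: A x = b.

This gives the KKT block system:
  [ Q   A^T ] [ x     ]   [-c ]
  [ A    0  ] [ lambda ] = [ b ]

Solving the linear system:
  x*      = (-2.1935, 2.8065)
  lambda* = (-1.7634)
  f(x*)   = 5.4194

x* = (-2.1935, 2.8065), lambda* = (-1.7634)


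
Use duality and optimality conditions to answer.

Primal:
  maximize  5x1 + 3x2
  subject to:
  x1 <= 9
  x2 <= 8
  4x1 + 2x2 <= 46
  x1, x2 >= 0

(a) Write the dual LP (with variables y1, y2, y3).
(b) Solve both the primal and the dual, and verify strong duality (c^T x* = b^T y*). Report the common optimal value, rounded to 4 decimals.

The standard primal-dual pair for 'max c^T x s.t. A x <= b, x >= 0' is:
  Dual:  min b^T y  s.t.  A^T y >= c,  y >= 0.

So the dual LP is:
  minimize  9y1 + 8y2 + 46y3
  subject to:
    y1 + 4y3 >= 5
    y2 + 2y3 >= 3
    y1, y2, y3 >= 0

Solving the primal: x* = (7.5, 8).
  primal value c^T x* = 61.5.
Solving the dual: y* = (0, 0.5, 1.25).
  dual value b^T y* = 61.5.
Strong duality: c^T x* = b^T y*. Confirmed.

61.5


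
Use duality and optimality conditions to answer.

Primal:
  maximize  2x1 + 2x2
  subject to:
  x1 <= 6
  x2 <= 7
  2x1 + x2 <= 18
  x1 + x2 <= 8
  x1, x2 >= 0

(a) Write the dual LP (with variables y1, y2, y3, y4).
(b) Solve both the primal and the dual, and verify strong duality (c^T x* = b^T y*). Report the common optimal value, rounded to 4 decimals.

The standard primal-dual pair for 'max c^T x s.t. A x <= b, x >= 0' is:
  Dual:  min b^T y  s.t.  A^T y >= c,  y >= 0.

So the dual LP is:
  minimize  6y1 + 7y2 + 18y3 + 8y4
  subject to:
    y1 + 2y3 + y4 >= 2
    y2 + y3 + y4 >= 2
    y1, y2, y3, y4 >= 0

Solving the primal: x* = (6, 2).
  primal value c^T x* = 16.
Solving the dual: y* = (0, 0, 0, 2).
  dual value b^T y* = 16.
Strong duality: c^T x* = b^T y*. Confirmed.

16


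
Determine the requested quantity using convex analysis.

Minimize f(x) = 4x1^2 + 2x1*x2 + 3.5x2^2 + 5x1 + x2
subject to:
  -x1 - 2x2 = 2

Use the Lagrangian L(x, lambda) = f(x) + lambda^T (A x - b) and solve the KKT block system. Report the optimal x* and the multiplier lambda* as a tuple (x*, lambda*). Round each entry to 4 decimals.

Form the Lagrangian:
  L(x, lambda) = (1/2) x^T Q x + c^T x + lambda^T (A x - b)
Stationarity (grad_x L = 0): Q x + c + A^T lambda = 0.
Primal feasibility: A x = b.

This gives the KKT block system:
  [ Q   A^T ] [ x     ]   [-c ]
  [ A    0  ] [ lambda ] = [ b ]

Solving the linear system:
  x*      = (-0.7742, -0.6129)
  lambda* = (-2.4194)
  f(x*)   = 0.1774

x* = (-0.7742, -0.6129), lambda* = (-2.4194)


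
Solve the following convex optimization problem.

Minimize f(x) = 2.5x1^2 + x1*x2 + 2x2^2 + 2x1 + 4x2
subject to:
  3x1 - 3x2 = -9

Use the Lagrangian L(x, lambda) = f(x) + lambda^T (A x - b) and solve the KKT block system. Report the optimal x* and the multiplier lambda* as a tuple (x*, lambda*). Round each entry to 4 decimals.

Form the Lagrangian:
  L(x, lambda) = (1/2) x^T Q x + c^T x + lambda^T (A x - b)
Stationarity (grad_x L = 0): Q x + c + A^T lambda = 0.
Primal feasibility: A x = b.

This gives the KKT block system:
  [ Q   A^T ] [ x     ]   [-c ]
  [ A    0  ] [ lambda ] = [ b ]

Solving the linear system:
  x*      = (-1.9091, 1.0909)
  lambda* = (2.1515)
  f(x*)   = 9.9545

x* = (-1.9091, 1.0909), lambda* = (2.1515)


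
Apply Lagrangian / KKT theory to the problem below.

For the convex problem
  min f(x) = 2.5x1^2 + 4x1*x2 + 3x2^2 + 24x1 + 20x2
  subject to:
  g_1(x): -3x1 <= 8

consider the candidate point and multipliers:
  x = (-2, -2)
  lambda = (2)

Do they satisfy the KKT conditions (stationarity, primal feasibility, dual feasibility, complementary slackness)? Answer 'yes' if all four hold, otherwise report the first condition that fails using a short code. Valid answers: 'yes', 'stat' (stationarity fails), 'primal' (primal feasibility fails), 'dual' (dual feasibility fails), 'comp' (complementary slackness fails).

Gradient of f: grad f(x) = Q x + c = (6, 0)
Constraint values g_i(x) = a_i^T x - b_i:
  g_1((-2, -2)) = -2
Stationarity residual: grad f(x) + sum_i lambda_i a_i = (0, 0)
  -> stationarity OK
Primal feasibility (all g_i <= 0): OK
Dual feasibility (all lambda_i >= 0): OK
Complementary slackness (lambda_i * g_i(x) = 0 for all i): FAILS

Verdict: the first failing condition is complementary_slackness -> comp.

comp


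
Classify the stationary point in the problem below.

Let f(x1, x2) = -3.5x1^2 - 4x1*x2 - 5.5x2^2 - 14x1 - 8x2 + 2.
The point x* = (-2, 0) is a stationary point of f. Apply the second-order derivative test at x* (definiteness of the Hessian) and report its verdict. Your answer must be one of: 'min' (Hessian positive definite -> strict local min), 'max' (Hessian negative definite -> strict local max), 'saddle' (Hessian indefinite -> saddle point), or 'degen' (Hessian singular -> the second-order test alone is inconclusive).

Compute the Hessian H = grad^2 f:
  H = [[-7, -4], [-4, -11]]
Verify stationarity: grad f(x*) = H x* + g = (0, 0).
Eigenvalues of H: -13.4721, -4.5279.
Both eigenvalues < 0, so H is negative definite -> x* is a strict local max.

max


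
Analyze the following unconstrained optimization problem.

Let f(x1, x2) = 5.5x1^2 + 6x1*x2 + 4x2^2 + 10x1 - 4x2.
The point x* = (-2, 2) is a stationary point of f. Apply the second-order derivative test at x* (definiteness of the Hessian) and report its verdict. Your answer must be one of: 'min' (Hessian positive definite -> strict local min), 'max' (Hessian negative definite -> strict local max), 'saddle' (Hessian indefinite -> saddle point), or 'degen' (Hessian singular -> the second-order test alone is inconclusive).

Compute the Hessian H = grad^2 f:
  H = [[11, 6], [6, 8]]
Verify stationarity: grad f(x*) = H x* + g = (0, 0).
Eigenvalues of H: 3.3153, 15.6847.
Both eigenvalues > 0, so H is positive definite -> x* is a strict local min.

min


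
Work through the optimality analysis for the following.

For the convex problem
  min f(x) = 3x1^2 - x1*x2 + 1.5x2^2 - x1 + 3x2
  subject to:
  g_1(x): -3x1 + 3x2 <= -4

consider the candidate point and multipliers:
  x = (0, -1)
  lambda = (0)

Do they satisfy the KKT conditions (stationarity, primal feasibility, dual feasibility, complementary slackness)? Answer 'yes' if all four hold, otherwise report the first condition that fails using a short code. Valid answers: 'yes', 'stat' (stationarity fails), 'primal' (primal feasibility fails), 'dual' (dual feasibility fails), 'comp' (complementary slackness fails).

Gradient of f: grad f(x) = Q x + c = (0, 0)
Constraint values g_i(x) = a_i^T x - b_i:
  g_1((0, -1)) = 1
Stationarity residual: grad f(x) + sum_i lambda_i a_i = (0, 0)
  -> stationarity OK
Primal feasibility (all g_i <= 0): FAILS
Dual feasibility (all lambda_i >= 0): OK
Complementary slackness (lambda_i * g_i(x) = 0 for all i): OK

Verdict: the first failing condition is primal_feasibility -> primal.

primal


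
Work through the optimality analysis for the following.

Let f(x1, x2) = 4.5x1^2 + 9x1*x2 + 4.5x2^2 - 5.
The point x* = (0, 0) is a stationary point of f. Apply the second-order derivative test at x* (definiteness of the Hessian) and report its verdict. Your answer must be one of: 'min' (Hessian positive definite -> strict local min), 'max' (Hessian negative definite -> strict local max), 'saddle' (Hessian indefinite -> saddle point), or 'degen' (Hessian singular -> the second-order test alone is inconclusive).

Compute the Hessian H = grad^2 f:
  H = [[9, 9], [9, 9]]
Verify stationarity: grad f(x*) = H x* + g = (0, 0).
Eigenvalues of H: 0, 18.
H has a zero eigenvalue (singular; positive semidefinite but not definite), so H is neither positive definite, negative definite, nor indefinite. The second-order test alone is inconclusive -> degen.
(Indeed, f is constant along the null direction of H through x*, so x* is not a strict local extremum.)

degen


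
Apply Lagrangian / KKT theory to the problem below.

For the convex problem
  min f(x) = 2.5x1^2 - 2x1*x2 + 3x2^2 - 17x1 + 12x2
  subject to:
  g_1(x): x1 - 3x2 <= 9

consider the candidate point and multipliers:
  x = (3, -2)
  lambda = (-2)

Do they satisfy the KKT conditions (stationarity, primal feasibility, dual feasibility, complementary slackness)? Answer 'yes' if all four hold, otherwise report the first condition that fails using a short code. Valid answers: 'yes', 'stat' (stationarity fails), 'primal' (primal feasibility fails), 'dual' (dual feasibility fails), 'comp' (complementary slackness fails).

Gradient of f: grad f(x) = Q x + c = (2, -6)
Constraint values g_i(x) = a_i^T x - b_i:
  g_1((3, -2)) = 0
Stationarity residual: grad f(x) + sum_i lambda_i a_i = (0, 0)
  -> stationarity OK
Primal feasibility (all g_i <= 0): OK
Dual feasibility (all lambda_i >= 0): FAILS
Complementary slackness (lambda_i * g_i(x) = 0 for all i): OK

Verdict: the first failing condition is dual_feasibility -> dual.

dual


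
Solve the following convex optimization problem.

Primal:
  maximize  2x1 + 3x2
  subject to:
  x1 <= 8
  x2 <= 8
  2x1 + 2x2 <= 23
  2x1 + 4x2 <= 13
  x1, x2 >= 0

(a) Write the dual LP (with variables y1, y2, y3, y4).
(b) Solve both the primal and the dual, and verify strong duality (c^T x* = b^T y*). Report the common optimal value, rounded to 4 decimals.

The standard primal-dual pair for 'max c^T x s.t. A x <= b, x >= 0' is:
  Dual:  min b^T y  s.t.  A^T y >= c,  y >= 0.

So the dual LP is:
  minimize  8y1 + 8y2 + 23y3 + 13y4
  subject to:
    y1 + 2y3 + 2y4 >= 2
    y2 + 2y3 + 4y4 >= 3
    y1, y2, y3, y4 >= 0

Solving the primal: x* = (6.5, 0).
  primal value c^T x* = 13.
Solving the dual: y* = (0, 0, 0, 1).
  dual value b^T y* = 13.
Strong duality: c^T x* = b^T y*. Confirmed.

13
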